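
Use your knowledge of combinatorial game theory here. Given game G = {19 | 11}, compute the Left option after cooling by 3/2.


Original game: {19 | 11} (a switch {a | b} with a > b).
Cooling by t (for t below the temperature (a - b)/2 = 4) taxes each move by t: {a | b} cooled by t is {a - t | b + t}.
Cooling amount: t = 3/2
Cooled Left option: 19 - 3/2 = 35/2
Cooled Right option: 11 + 3/2 = 25/2
Cooled game: {35/2 | 25/2}
Left option = 35/2

35/2


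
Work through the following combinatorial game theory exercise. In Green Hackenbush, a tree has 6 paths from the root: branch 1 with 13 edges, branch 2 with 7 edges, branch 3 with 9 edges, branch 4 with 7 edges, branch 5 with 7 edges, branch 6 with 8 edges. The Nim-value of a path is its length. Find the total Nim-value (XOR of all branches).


The tree has 6 branches from the ground vertex.
In Green Hackenbush, the Nim-value of a simple path of length k is k.
Branch 1: length 13, Nim-value = 13
Branch 2: length 7, Nim-value = 7
Branch 3: length 9, Nim-value = 9
Branch 4: length 7, Nim-value = 7
Branch 5: length 7, Nim-value = 7
Branch 6: length 8, Nim-value = 8
Total Nim-value = XOR of all branch values:
0 XOR 13 = 13
13 XOR 7 = 10
10 XOR 9 = 3
3 XOR 7 = 4
4 XOR 7 = 3
3 XOR 8 = 11
Nim-value of the tree = 11

11


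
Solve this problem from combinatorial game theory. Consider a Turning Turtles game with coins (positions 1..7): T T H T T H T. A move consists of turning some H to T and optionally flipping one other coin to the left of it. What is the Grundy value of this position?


Coins: T T H T T H T
Key fact: a single head at position k behaves exactly like a Nim heap of size k (turning it to T and optionally flipping a coin at j < k corresponds to moving the heap from k to j, or to 0), and heads combine as a disjunctive sum (two heads at the same place would cancel, matching j XOR j = 0). So the Nim-value is the XOR of the 1-indexed positions of the heads.
Face-up positions (1-indexed): [3, 6]
XOR 0 with 3: 0 XOR 3 = 3
XOR 3 with 6: 3 XOR 6 = 5
Nim-value = 5

5


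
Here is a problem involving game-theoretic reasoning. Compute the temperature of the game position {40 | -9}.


The game is {40 | -9}, a switch {a | b} with numbers a > b.
Cooling {a | b} by t gives {a - t | b + t}, which stops being hot when a - t = b + t, i.e. at t = (a - b)/2. So the temperature of a switch is (a - b)/2.
Temperature = (Left option - Right option) / 2
= (40 - (-9)) / 2
= 49 / 2
= 49/2

49/2


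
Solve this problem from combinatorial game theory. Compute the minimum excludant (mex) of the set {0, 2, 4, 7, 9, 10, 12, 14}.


Set = {0, 2, 4, 7, 9, 10, 12, 14}
0 is in the set.
1 is NOT in the set. This is the mex.
mex = 1

1


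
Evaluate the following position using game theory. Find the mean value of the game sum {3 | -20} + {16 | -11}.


G1 = {3 | -20}, G2 = {16 | -11}
Each is a switch {a | b} with numbers a > b; its mean value is (a + b)/2, and mean value is additive over game sums: m(G1 + G2) = m(G1) + m(G2).
Mean of G1 = (3 + (-20))/2 = -17/2 = -17/2
Mean of G2 = (16 + (-11))/2 = 5/2 = 5/2
Mean of G1 + G2 = -17/2 + 5/2 = -6

-6


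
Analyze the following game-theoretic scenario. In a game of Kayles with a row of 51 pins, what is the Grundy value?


Kayles: a move removes 1 or 2 adjacent pins from a contiguous row.
Removing pins from a row of k leaves two independent rows (a, b) with a + b = k - 1 (one pin) or a + b = k - 2 (two pins); an end removal gives a = 0.
By Sprague-Grundy, G(k) = mex{ G(a) XOR G(b) } over all these splits. G(0) = 0.
G(1): splits (0,0):0^0=0 -> mex({0}) = 1
G(2): splits (0,1):0^1=1 (0,0):0^0=0 -> mex({0, 1}) = 2
G(3): splits (0,2):0^2=2 (1,1):1^1=0 (0,1):0^1=1 -> mex({0, 1, 2}) = 3
G(4): splits (0,3):0^3=3 (1,2):1^2=3 (0,2):0^2=2 (1,1):1^1=0 -> mex({0, 2, 3}) = 1
G(5): splits (0,4):0^1=1 (1,3):1^3=2 (2,2):2^2=0 (0,3):0^3=3 (1,2):1^2=3 -> mex({0, 1, 2, 3}) = 4
G(6) = mex({0, 1, 2, 4}) = 3
G(7) = mex({0, 1, 3, 4, 5}) = 2
G(8) = mex({0, 2, 3, 5, 6}) = 1
G(9) = mex({0, 1, 2, 3, 6, 7}) = 4
G(10) = mex({0, 1, 3, 4, 5, 7}) = 2
G(11) = mex({0, 1, 2, 3, 4, 5}) = 6
G(12) = mex({0, 1, 2, 3, 5, 6, 7}) = 4
G(13) = mex({0, 2, 3, 4, 6, 7}) = 1
G(14) = mex({0, 1, 4, 5, 6, 7}) = 2
G(15) = mex({0, 1, 2, 3, 4, 5, 6}) = 7
G(16) = mex({0, 2, 3, 5, 6, 7}) = 1
G(17) = mex({0, 1, 2, 3, 5, 6, 7}) = 4
G(18) = mex({0, 1, 2, 4, 5, 6}) = 3
G(19) = mex({0, 1, 3, 4, 5, 7}) = 2
G(20) = mex({0, 2, 3, 4, 5, 6, 7}) = 1
G(21) = mex({0, 1, 2, 3, 5, 6, 7}) = 4
G(22) = mex({0, 1, 2, 3, 4, 5, 7}) = 6
G(23) = mex({0, 1, 2, 3, 4, 5, 6}) = 7
G(24) = mex({0, 1, 2, 3, 5, 6, 7}) = 4
G(25) = mex({0, 2, 3, 4, 6, 7}) = 1
G(26) = mex({0, 1, 3, 4, 5, 6, 7}) = 2
G(27) = mex({0, 1, 2, 3, 4, 5, 6, 7}) = 8
G(28) = mex({0, 1, 2, 3, 4, 6, 7, 8}) = 5
G(29) = mex({0, 1, 2, 3, 5, 6, 7, 8, 9}) = 4
G(30) = mex({0, 1, 2, 3, 4, 5, 6, 9, 10}) = 7
G(31) = mex({0, 1, 3, 4, 5, 7, 10, 11}) = 2
G(32) = mex({0, 2, 3, 4, 5, 6, 7, 9, 11}) = 1
G(33) = mex({0, 1, 2, 3, 4, 5, 6, 7, 9, 12}) = 8
G(34) = mex({0, 1, 2, 3, 4, 5, 7, 8, 11, 12}) = 6
G(35) = mex({0, 1, 2, 3, 4, 5, 6, 8, 9, 10, 11}) = 7
G(36) = mex({0, 1, 2, 3, 5, 6, 7, 9, 10}) = 4
G(37) = mex({0, 2, 3, 4, 6, 7, 9, 10, 11, 12}) = 1
G(38) = mex({0, 1, 3, 4, 5, 6, 7, 9, 10, 11, 12}) = 2
G(39) = mex({0, 1, 2, 4, 5, 6, 7, 9, 10, 12, 14}) = 3
G(40) = mex({0, 2, 3, 4, 6, 7, 11, 12, 14}) = 1
G(41) = mex({0, 1, 2, 3, 5, 6, 7, 9, 10, 11, 12}) = 4
G(42) = mex({0, 1, 2, 3, 4, 5, 6, 9, 10}) = 7
G(43) = mex({0, 1, 3, 4, 5, 7, 9, 10, 12, 15}) = 2
G(44) = mex({0, 2, 3, 4, 5, 6, 7, 9, 10, 12, 15}) = 1
G(45) = mex({0, 1, 2, 3, 4, 5, 6, 7, 9, 10, 12, 14}) = 8
G(46) = mex({0, 1, 3, 4, 5, 7, 8, 11, 12, 14}) = 2
G(47) = mex({0, 1, 2, 3, 4, 5, 6, 8, 9, 10, 11, 12}) = 7
G(48) = mex({0, 1, 2, 3, 5, 6, 7, 9, 10}) = 4
G(49) = mex({0, 2, 3, 4, 6, 7, 9, 10, 11, 12, 15}) = 1
G(50) = mex({0, 1, 4, 5, 6, 7, 9, 11, 12, 14, 15}) = 2
G(51) = mex({0, 1, 2, 3, 4, 5, 6, 7, 9, 12, 14, 15}) = 8
Therefore G(51) = 8.

8


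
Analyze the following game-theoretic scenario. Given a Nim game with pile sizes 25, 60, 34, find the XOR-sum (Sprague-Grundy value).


We need the XOR (exclusive or) of all pile sizes.
After XOR-ing pile 1 (size 25): 0 XOR 25 = 25
After XOR-ing pile 2 (size 60): 25 XOR 60 = 37
After XOR-ing pile 3 (size 34): 37 XOR 34 = 7
The Nim-value of this position is 7.

7


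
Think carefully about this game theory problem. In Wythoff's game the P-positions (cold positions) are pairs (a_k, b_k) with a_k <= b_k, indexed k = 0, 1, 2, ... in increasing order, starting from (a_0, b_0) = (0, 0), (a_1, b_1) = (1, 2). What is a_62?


By Wythoff's theorem, a_k = floor(k * phi) and b_k = floor(k * phi^2) = a_k + k, where phi = (1 + sqrt(5))/2 is the golden ratio.
phi = (1 + sqrt(5))/2 = 1.618034
k = 62
k * phi = 62 * 1.618034 = 100.318107
a_62 = floor(k * phi) = 100

100


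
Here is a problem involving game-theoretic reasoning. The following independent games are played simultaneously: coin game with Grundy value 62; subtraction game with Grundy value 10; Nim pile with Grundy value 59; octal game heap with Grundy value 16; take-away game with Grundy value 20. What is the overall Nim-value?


By the Sprague-Grundy theorem, the Grundy value of a sum of games is the XOR of individual Grundy values.
coin game: Grundy value = 62. Running XOR: 0 XOR 62 = 62
subtraction game: Grundy value = 10. Running XOR: 62 XOR 10 = 52
Nim pile: Grundy value = 59. Running XOR: 52 XOR 59 = 15
octal game heap: Grundy value = 16. Running XOR: 15 XOR 16 = 31
take-away game: Grundy value = 20. Running XOR: 31 XOR 20 = 11
The combined Grundy value is 11.

11


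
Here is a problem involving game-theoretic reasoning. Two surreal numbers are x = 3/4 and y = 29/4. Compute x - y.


x = 3/4, y = 29/4
Converting to common denominator: 4
x = 3/4, y = 29/4
x - y = 3/4 - 29/4 = -13/2

-13/2


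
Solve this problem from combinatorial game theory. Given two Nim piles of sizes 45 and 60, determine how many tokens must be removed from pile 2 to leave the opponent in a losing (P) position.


Piles: 45 and 60
Current XOR: 45 XOR 60 = 17 (non-zero, so this is an N-position).
To make the XOR zero, we need to find a move that balances the piles.
For pile 2 (size 60): target = 60 XOR 17 = 45
We reduce pile 2 from 60 to 45.
Tokens removed: 60 - 45 = 15
Verification: 45 XOR 45 = 0

15


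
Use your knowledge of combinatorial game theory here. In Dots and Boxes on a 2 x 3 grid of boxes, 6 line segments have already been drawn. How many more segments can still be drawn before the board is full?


Grid: 2 x 3 boxes, i.e. 3 rows and 4 columns of dots.
Horizontal edges: (rows + 1) * cols = 3 * 3 = 9
Vertical edges: rows * (cols + 1) = 2 * 4 = 8
Total edges: 9 + 8 = 17
Edges drawn: 6
Remaining: 17 - 6 = 11

11


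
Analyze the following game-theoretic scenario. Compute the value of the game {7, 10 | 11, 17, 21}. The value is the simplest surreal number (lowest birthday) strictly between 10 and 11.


Left options: {7, 10}, max = 10
Right options: {11, 17, 21}, min = 11
All options are numbers and max(Left) < min(Right), so by the simplicity theorem the value is the simplest (earliest-born) number strictly between 10 and 11.
No integer lies strictly between 10 and 11, so the value is the dyadic rational m/2^k in the interval with the smallest k (then m odd); search k = 1, 2, ...:
Denominator 2: 21/2 lies strictly between 10 and 11 -- found.
The simplest number in the interval is 21/2.
Game value = 21/2

21/2


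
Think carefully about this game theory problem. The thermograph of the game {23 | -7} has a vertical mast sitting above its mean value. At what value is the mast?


Game = {23 | -7}, a switch {a | b} with numbers a > b.
Its thermograph has left wall a - t and right wall b + t, which meet at t = (a - b)/2, where both equal (a + b)/2. So the mast (mean value) is at (a + b)/2.
Mean = (23 + (-7))/2 = 16/2 = 8

8


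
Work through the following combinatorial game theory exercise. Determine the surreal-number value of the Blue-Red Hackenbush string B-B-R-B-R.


Edges (from ground): B-B-R-B-R
By Berlekamp's sign-expansion rule, a Blue-Red Hackenbush stalk has the value of the surreal number whose sign sequence is the edge sequence with B -> + and R -> -.
Sign sequence: ++-+-
Trace the sign expansion in the surreal number tree, starting from 0:
Edge 1: B (sign +) -> bounds (0, +inf), value = 1
Edge 2: B (sign +) -> bounds (1, +inf), value = 2
Edge 3: R (sign -) -> bounds (1, 2), value = 3/2
Edge 4: B (sign +) -> bounds (3/2, 2), value = 7/4
Edge 5: R (sign -) -> bounds (3/2, 7/4), value = 13/8
Game value = 13/8

13/8


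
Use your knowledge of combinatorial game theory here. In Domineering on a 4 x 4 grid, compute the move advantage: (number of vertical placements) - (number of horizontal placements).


Board is 4 x 4 (rows x cols).
Left (vertical) placements: (rows-1) * cols = 3 * 4 = 12
Right (horizontal) placements: rows * (cols-1) = 4 * 3 = 12
Advantage = Left - Right = 12 - 12 = 0

0


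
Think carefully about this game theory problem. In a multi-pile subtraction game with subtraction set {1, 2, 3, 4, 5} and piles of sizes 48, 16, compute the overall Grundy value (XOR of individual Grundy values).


Subtraction set: {1, 2, 3, 4, 5}
For this subtraction set, G(n) = n mod 6 (period = max + 1 = 6).
Pile 1 (size 48): G(48) = 48 mod 6 = 0
Pile 2 (size 16): G(16) = 16 mod 6 = 4
Total Grundy value = XOR of all: 0 XOR 4 = 4

4


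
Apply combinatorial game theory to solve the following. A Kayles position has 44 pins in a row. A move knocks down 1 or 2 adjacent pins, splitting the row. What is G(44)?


Kayles: a move removes 1 or 2 adjacent pins from a contiguous row.
Removing pins from a row of k leaves two independent rows (a, b) with a + b = k - 1 (one pin) or a + b = k - 2 (two pins); an end removal gives a = 0.
By Sprague-Grundy, G(k) = mex{ G(a) XOR G(b) } over all these splits. G(0) = 0.
G(1): splits (0,0):0^0=0 -> mex({0}) = 1
G(2): splits (0,1):0^1=1 (0,0):0^0=0 -> mex({0, 1}) = 2
G(3): splits (0,2):0^2=2 (1,1):1^1=0 (0,1):0^1=1 -> mex({0, 1, 2}) = 3
G(4): splits (0,3):0^3=3 (1,2):1^2=3 (0,2):0^2=2 (1,1):1^1=0 -> mex({0, 2, 3}) = 1
G(5): splits (0,4):0^1=1 (1,3):1^3=2 (2,2):2^2=0 (0,3):0^3=3 (1,2):1^2=3 -> mex({0, 1, 2, 3}) = 4
G(6) = mex({0, 1, 2, 4}) = 3
G(7) = mex({0, 1, 3, 4, 5}) = 2
G(8) = mex({0, 2, 3, 5, 6}) = 1
G(9) = mex({0, 1, 2, 3, 6, 7}) = 4
G(10) = mex({0, 1, 3, 4, 5, 7}) = 2
G(11) = mex({0, 1, 2, 3, 4, 5}) = 6
G(12) = mex({0, 1, 2, 3, 5, 6, 7}) = 4
G(13) = mex({0, 2, 3, 4, 6, 7}) = 1
G(14) = mex({0, 1, 4, 5, 6, 7}) = 2
G(15) = mex({0, 1, 2, 3, 4, 5, 6}) = 7
G(16) = mex({0, 2, 3, 5, 6, 7}) = 1
G(17) = mex({0, 1, 2, 3, 5, 6, 7}) = 4
G(18) = mex({0, 1, 2, 4, 5, 6}) = 3
G(19) = mex({0, 1, 3, 4, 5, 7}) = 2
G(20) = mex({0, 2, 3, 4, 5, 6, 7}) = 1
G(21) = mex({0, 1, 2, 3, 5, 6, 7}) = 4
G(22) = mex({0, 1, 2, 3, 4, 5, 7}) = 6
G(23) = mex({0, 1, 2, 3, 4, 5, 6}) = 7
G(24) = mex({0, 1, 2, 3, 5, 6, 7}) = 4
G(25) = mex({0, 2, 3, 4, 6, 7}) = 1
G(26) = mex({0, 1, 3, 4, 5, 6, 7}) = 2
G(27) = mex({0, 1, 2, 3, 4, 5, 6, 7}) = 8
G(28) = mex({0, 1, 2, 3, 4, 6, 7, 8}) = 5
G(29) = mex({0, 1, 2, 3, 5, 6, 7, 8, 9}) = 4
G(30) = mex({0, 1, 2, 3, 4, 5, 6, 9, 10}) = 7
G(31) = mex({0, 1, 3, 4, 5, 7, 10, 11}) = 2
G(32) = mex({0, 2, 3, 4, 5, 6, 7, 9, 11}) = 1
G(33) = mex({0, 1, 2, 3, 4, 5, 6, 7, 9, 12}) = 8
G(34) = mex({0, 1, 2, 3, 4, 5, 7, 8, 11, 12}) = 6
G(35) = mex({0, 1, 2, 3, 4, 5, 6, 8, 9, 10, 11}) = 7
G(36) = mex({0, 1, 2, 3, 5, 6, 7, 9, 10}) = 4
G(37) = mex({0, 2, 3, 4, 6, 7, 9, 10, 11, 12}) = 1
G(38) = mex({0, 1, 3, 4, 5, 6, 7, 9, 10, 11, 12}) = 2
G(39) = mex({0, 1, 2, 4, 5, 6, 7, 9, 10, 12, 14}) = 3
G(40) = mex({0, 2, 3, 4, 6, 7, 11, 12, 14}) = 1
G(41) = mex({0, 1, 2, 3, 5, 6, 7, 9, 10, 11, 12}) = 4
G(42) = mex({0, 1, 2, 3, 4, 5, 6, 9, 10}) = 7
G(43) = mex({0, 1, 3, 4, 5, 7, 9, 10, 12, 15}) = 2
G(44) = mex({0, 2, 3, 4, 5, 6, 7, 9, 10, 12, 15}) = 1
Therefore G(44) = 1.

1


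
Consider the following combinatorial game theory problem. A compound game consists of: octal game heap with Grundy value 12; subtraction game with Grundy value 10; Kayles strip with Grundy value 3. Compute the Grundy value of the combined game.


By the Sprague-Grundy theorem, the Grundy value of a sum of games is the XOR of individual Grundy values.
octal game heap: Grundy value = 12. Running XOR: 0 XOR 12 = 12
subtraction game: Grundy value = 10. Running XOR: 12 XOR 10 = 6
Kayles strip: Grundy value = 3. Running XOR: 6 XOR 3 = 5
The combined Grundy value is 5.

5


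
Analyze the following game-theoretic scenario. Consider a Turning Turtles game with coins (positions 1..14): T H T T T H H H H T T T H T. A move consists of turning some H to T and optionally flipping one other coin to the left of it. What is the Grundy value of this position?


Coins: T H T T T H H H H T T T H T
Key fact: a single head at position k behaves exactly like a Nim heap of size k (turning it to T and optionally flipping a coin at j < k corresponds to moving the heap from k to j, or to 0), and heads combine as a disjunctive sum (two heads at the same place would cancel, matching j XOR j = 0). So the Nim-value is the XOR of the 1-indexed positions of the heads.
Face-up positions (1-indexed): [2, 6, 7, 8, 9, 13]
XOR 0 with 2: 0 XOR 2 = 2
XOR 2 with 6: 2 XOR 6 = 4
XOR 4 with 7: 4 XOR 7 = 3
XOR 3 with 8: 3 XOR 8 = 11
XOR 11 with 9: 11 XOR 9 = 2
XOR 2 with 13: 2 XOR 13 = 15
Nim-value = 15

15


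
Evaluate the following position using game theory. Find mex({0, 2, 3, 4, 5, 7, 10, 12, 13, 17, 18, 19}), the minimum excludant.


Set = {0, 2, 3, 4, 5, 7, 10, 12, 13, 17, 18, 19}
0 is in the set.
1 is NOT in the set. This is the mex.
mex = 1

1


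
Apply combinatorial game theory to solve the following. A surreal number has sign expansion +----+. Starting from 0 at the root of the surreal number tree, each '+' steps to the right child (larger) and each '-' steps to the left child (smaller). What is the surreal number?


Sign expansion: +----+
Rule: track bounds (lo, hi), initially (-inf, +inf). On '+', the current value becomes lo and we move to the simplest number in (value, hi): value + 1 if hi = +inf, otherwise the midpoint (value + hi)/2. On '-', the current value becomes hi and we move to value - 1 if lo = -inf, otherwise the midpoint (lo + value)/2.
Start at 0.
Step 1: sign = +, move right. Bounds: (0, +inf). Value = 1
Step 2: sign = -, move left. Bounds: (0, 1). Value = 1/2
Step 3: sign = -, move left. Bounds: (0, 1/2). Value = 1/4
Step 4: sign = -, move left. Bounds: (0, 1/4). Value = 1/8
Step 5: sign = -, move left. Bounds: (0, 1/8). Value = 1/16
Step 6: sign = +, move right. Bounds: (1/16, 1/8). Value = 3/32
The surreal number with sign expansion +----+ is 3/32.

3/32


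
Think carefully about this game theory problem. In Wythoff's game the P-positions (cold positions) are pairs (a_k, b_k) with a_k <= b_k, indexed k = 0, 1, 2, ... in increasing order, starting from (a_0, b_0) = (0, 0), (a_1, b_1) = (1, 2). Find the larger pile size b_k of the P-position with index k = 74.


By Wythoff's theorem, a_k = floor(k * phi) and b_k = floor(k * phi^2) = a_k + k, where phi = (1 + sqrt(5))/2 is the golden ratio.
phi = (1 + sqrt(5))/2 = 1.618034
phi^2 = phi + 1 = 2.618034
k = 74
k * phi^2 = 74 * 2.618034 = 193.734515
b_74 = floor(k * phi^2) = 193 (check: a_74 + k = 119 + 74 = 193)

193


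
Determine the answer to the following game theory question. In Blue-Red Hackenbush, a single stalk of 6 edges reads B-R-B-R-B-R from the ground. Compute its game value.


Edges (from ground): B-R-B-R-B-R
By Berlekamp's sign-expansion rule, a Blue-Red Hackenbush stalk has the value of the surreal number whose sign sequence is the edge sequence with B -> + and R -> -.
Sign sequence: +-+-+-
Trace the sign expansion in the surreal number tree, starting from 0:
Edge 1: B (sign +) -> bounds (0, +inf), value = 1
Edge 2: R (sign -) -> bounds (0, 1), value = 1/2
Edge 3: B (sign +) -> bounds (1/2, 1), value = 3/4
Edge 4: R (sign -) -> bounds (1/2, 3/4), value = 5/8
Edge 5: B (sign +) -> bounds (5/8, 3/4), value = 11/16
Edge 6: R (sign -) -> bounds (5/8, 11/16), value = 21/32
Game value = 21/32

21/32


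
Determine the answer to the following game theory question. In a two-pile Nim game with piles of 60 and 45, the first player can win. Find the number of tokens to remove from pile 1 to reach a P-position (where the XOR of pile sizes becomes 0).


Piles: 60 and 45
Current XOR: 60 XOR 45 = 17 (non-zero, so this is an N-position).
To make the XOR zero, we need to find a move that balances the piles.
For pile 1 (size 60): target = 60 XOR 17 = 45
We reduce pile 1 from 60 to 45.
Tokens removed: 60 - 45 = 15
Verification: 45 XOR 45 = 0

15


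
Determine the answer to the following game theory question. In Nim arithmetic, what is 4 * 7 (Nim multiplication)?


Nim multiplication is bilinear over XOR: (u XOR v) * w = (u*w) XOR (v*w).
So we split each operand into its bit components and XOR the pairwise Nim products.
4 = 4 (as XOR of powers of 2).
7 = 1 + 2 + 4 (as XOR of powers of 2).
Using the standard Nim-product table on single bits:
  2*2 = 3,   2*4 = 8,   2*8 = 12,
  4*4 = 6,   4*8 = 11,  8*8 = 13,
and  1*x = x (identity), k*l = l*k (commutative).
Pairwise Nim products:
  4 * 1 = 4
  4 * 2 = 8
  4 * 4 = 6
XOR them: 4 XOR 8 XOR 6 = 10.
Result: 4 * 7 = 10 (in Nim).

10


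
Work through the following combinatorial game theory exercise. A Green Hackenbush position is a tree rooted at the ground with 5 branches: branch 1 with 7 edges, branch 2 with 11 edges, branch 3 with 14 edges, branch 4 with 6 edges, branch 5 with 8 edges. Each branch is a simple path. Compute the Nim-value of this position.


The tree has 5 branches from the ground vertex.
In Green Hackenbush, the Nim-value of a simple path of length k is k.
Branch 1: length 7, Nim-value = 7
Branch 2: length 11, Nim-value = 11
Branch 3: length 14, Nim-value = 14
Branch 4: length 6, Nim-value = 6
Branch 5: length 8, Nim-value = 8
Total Nim-value = XOR of all branch values:
0 XOR 7 = 7
7 XOR 11 = 12
12 XOR 14 = 2
2 XOR 6 = 4
4 XOR 8 = 12
Nim-value of the tree = 12

12


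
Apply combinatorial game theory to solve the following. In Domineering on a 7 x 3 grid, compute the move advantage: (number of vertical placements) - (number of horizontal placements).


Board is 7 x 3 (rows x cols).
Left (vertical) placements: (rows-1) * cols = 6 * 3 = 18
Right (horizontal) placements: rows * (cols-1) = 7 * 2 = 14
Advantage = Left - Right = 18 - 14 = 4

4


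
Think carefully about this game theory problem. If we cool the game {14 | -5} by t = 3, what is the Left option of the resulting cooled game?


Original game: {14 | -5} (a switch {a | b} with a > b).
Cooling by t (for t below the temperature (a - b)/2 = 19/2) taxes each move by t: {a | b} cooled by t is {a - t | b + t}.
Cooling amount: t = 3
Cooled Left option: 14 - 3 = 11
Cooled Right option: -5 + 3 = -2
Cooled game: {11 | -2}
Left option = 11

11


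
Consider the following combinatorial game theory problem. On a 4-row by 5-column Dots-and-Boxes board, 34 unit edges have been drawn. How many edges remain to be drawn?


Grid: 4 x 5 boxes, i.e. 5 rows and 6 columns of dots.
Horizontal edges: (rows + 1) * cols = 5 * 5 = 25
Vertical edges: rows * (cols + 1) = 4 * 6 = 24
Total edges: 25 + 24 = 49
Edges drawn: 34
Remaining: 49 - 34 = 15

15


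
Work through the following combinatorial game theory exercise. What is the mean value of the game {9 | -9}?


Game = {9 | -9}, a switch {a | b} with numbers a > b.
Its thermograph has left wall a - t and right wall b + t, which meet at t = (a - b)/2, where both equal (a + b)/2. So the mast (mean value) is at (a + b)/2.
Mean = (9 + (-9))/2 = 0/2 = 0

0


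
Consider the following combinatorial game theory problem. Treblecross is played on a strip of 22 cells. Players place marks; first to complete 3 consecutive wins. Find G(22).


Treblecross: place X on empty cells; 3-in-a-row wins.
Playing within two cells of an existing X lets the opponent win at once, so sensible play treats the cells i-2..i+2 around each X as dead. The player left with no safe cell loses, so this is a normal-play take-away game on strips of safe cells.
Placing X at cell i (0-indexed) of a strip of k safe cells leaves independent strips of sizes max(0, i-2) and max(0, k-i-3). Hence G(k) = mex{ G(max(0,i-2)) XOR G(max(0,k-i-3)) : 0 <= i < k }, with G(0) = 0.
G(1): splits (0,0):0^0=0 -> mex({0}) = 1
G(2): splits (0,0):0^0=0 -> mex({0}) = 1
G(3): splits (0,0):0^0=0 -> mex({0}) = 1
G(4): splits (0,1):0^1=1 (0,0):0^0=0 -> mex({0, 1}) = 2
G(5): splits (0,2):0^1=1 (0,1):0^1=1 (0,0):0^0=0 -> mex({0, 1}) = 2
G(6) = mex({1}) = 0
G(7) = mex({0, 1, 2}) = 3
G(8) = mex({0, 1, 2}) = 3
G(9) = mex({0, 2}) = 1
G(10) = mex({0, 2, 3}) = 1
G(11) = mex({0, 3}) = 1
G(12) = mex({1, 3}) = 0
G(13) = mex({0, 1, 2, 3}) = 4
G(14) = mex({0, 1, 2}) = 3
G(15) = mex({0, 1, 2}) = 3
G(16) = mex({0, 1, 2, 4}) = 3
G(17) = mex({0, 1, 3, 4}) = 2
G(18) = mex({0, 1, 3, 4}) = 2
G(19) = mex({0, 1, 3, 5}) = 2
G(20) = mex({0, 1, 2, 3, 5}) = 4
G(21) = mex({0, 1, 2, 3, 5}) = 4
G(22) = mex({1, 2, 6}) = 0
Therefore G(22) = 0.

0


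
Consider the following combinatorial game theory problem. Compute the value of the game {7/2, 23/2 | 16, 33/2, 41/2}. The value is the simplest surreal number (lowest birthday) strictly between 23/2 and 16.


Left options: {7/2, 23/2}, max = 23/2
Right options: {16, 33/2, 41/2}, min = 16
All options are numbers and max(Left) < min(Right), so by the simplicity theorem the value is the simplest (earliest-born) number strictly between 23/2 and 16.
Integers 12 through 15 all lie strictly between 23/2 and 16.
Among integers, the simplest (lowest birthday = smallest |n|; 0 is born on day 0, +-n on day n) is 12.
No non-integer in the interval can be simpler: if x is a non-integer in the interval, then floor(x) or ceil(x) also lies in the interval (the interval contains an integer), and both are proper prefixes of x's sign expansion, i.e. born earlier. So the game value is 12.
Game value = 12

12


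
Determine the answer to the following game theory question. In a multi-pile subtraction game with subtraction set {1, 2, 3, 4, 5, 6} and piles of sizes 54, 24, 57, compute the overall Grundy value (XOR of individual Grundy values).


Subtraction set: {1, 2, 3, 4, 5, 6}
For this subtraction set, G(n) = n mod 7 (period = max + 1 = 7).
Pile 1 (size 54): G(54) = 54 mod 7 = 5
Pile 2 (size 24): G(24) = 24 mod 7 = 3
Pile 3 (size 57): G(57) = 57 mod 7 = 1
Total Grundy value = XOR of all: 5 XOR 3 XOR 1 = 7

7


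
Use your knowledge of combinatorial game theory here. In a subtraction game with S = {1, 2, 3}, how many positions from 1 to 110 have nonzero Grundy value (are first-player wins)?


Subtraction set S = {1, 2, 3}, so G(n) = n mod 4.
G(n) = 0 when n is a multiple of 4.
Multiples of 4 in [1, 110]: 27
N-positions (nonzero Grundy) = 110 - 27 = 83

83


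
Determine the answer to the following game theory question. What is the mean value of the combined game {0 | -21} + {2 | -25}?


G1 = {0 | -21}, G2 = {2 | -25}
Each is a switch {a | b} with numbers a > b; its mean value is (a + b)/2, and mean value is additive over game sums: m(G1 + G2) = m(G1) + m(G2).
Mean of G1 = (0 + (-21))/2 = -21/2 = -21/2
Mean of G2 = (2 + (-25))/2 = -23/2 = -23/2
Mean of G1 + G2 = -21/2 + -23/2 = -22

-22


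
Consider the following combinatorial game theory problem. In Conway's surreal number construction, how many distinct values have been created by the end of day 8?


Day 0: {|} = 0 is born. Count = 1.
Day n: the number of surreal numbers born by day n is 2^(n+1) - 1.
By day 0: 2^1 - 1 = 1
By day 1: 2^2 - 1 = 3
By day 2: 2^3 - 1 = 7
By day 3: 2^4 - 1 = 15
By day 4: 2^5 - 1 = 31
By day 5: 2^6 - 1 = 63
By day 6: 2^7 - 1 = 127
By day 7: 2^8 - 1 = 255
By day 8: 2^9 - 1 = 511
By day 8: 511 surreal numbers.

511


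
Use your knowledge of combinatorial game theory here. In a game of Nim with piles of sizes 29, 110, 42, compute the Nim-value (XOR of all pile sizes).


We need the XOR (exclusive or) of all pile sizes.
After XOR-ing pile 1 (size 29): 0 XOR 29 = 29
After XOR-ing pile 2 (size 110): 29 XOR 110 = 115
After XOR-ing pile 3 (size 42): 115 XOR 42 = 89
The Nim-value of this position is 89.

89


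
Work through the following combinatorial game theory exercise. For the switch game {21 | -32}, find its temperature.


The game is {21 | -32}, a switch {a | b} with numbers a > b.
Cooling {a | b} by t gives {a - t | b + t}, which stops being hot when a - t = b + t, i.e. at t = (a - b)/2. So the temperature of a switch is (a - b)/2.
Temperature = (Left option - Right option) / 2
= (21 - (-32)) / 2
= 53 / 2
= 53/2

53/2


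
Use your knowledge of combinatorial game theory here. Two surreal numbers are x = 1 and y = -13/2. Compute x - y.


x = 1, y = -13/2
Converting to common denominator: 2
x = 2/2, y = -13/2
x - y = 1 - -13/2 = 15/2

15/2


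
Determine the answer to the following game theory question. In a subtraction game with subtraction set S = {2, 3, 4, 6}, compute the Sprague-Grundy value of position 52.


The subtraction set is S = {2, 3, 4, 6}.
G(k) = mex{ G(k - s) : s in S, s <= k }. We compute iteratively: G(0) = 0.
G(1) = mex({}) = 0
G(2) = mex({0}) = 1
G(3) = mex({0}) = 1
G(4) = mex({0, 1}) = 2
G(5) = mex({0, 1}) = 2
G(6) = mex({0, 1, 2}) = 3
G(7) = mex({0, 1, 2}) = 3
G(8) = mex({1, 2, 3}) = 0
G(9) = mex({1, 2, 3}) = 0
G(10) = mex({0, 2, 3}) = 1
G(11) = mex({0, 2, 3}) = 1
G(12) = mex({0, 1, 3}) = 2
G(13) = mex({0, 1, 3}) = 2
Observe that G(8)..G(13) = 0, 0, 1, 1, 2, 2 repeats G(0)..G(5) = 0, 0, 1, 1, 2, 2.
For k >= max(S) = 6, G(k) is determined by the previous 6 values G(k-6)..G(k-1); a window of 6 consecutive values has recurred shifted by 8, so by induction G(k + 8) = G(k) for all k >= 0: the sequence is periodic from the start with period 8.
One period: G(0..7) = 0, 0, 1, 1, 2, 2, 3, 3.
52 mod 8 = 4, so G(52) = G(4) = 2.

2


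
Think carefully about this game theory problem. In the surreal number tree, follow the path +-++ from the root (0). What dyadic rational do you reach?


Sign expansion: +-++
Rule: track bounds (lo, hi), initially (-inf, +inf). On '+', the current value becomes lo and we move to the simplest number in (value, hi): value + 1 if hi = +inf, otherwise the midpoint (value + hi)/2. On '-', the current value becomes hi and we move to value - 1 if lo = -inf, otherwise the midpoint (lo + value)/2.
Start at 0.
Step 1: sign = +, move right. Bounds: (0, +inf). Value = 1
Step 2: sign = -, move left. Bounds: (0, 1). Value = 1/2
Step 3: sign = +, move right. Bounds: (1/2, 1). Value = 3/4
Step 4: sign = +, move right. Bounds: (3/4, 1). Value = 7/8
The surreal number with sign expansion +-++ is 7/8.

7/8


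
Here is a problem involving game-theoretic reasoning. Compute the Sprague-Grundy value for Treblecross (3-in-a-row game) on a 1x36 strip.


Treblecross: place X on empty cells; 3-in-a-row wins.
Playing within two cells of an existing X lets the opponent win at once, so sensible play treats the cells i-2..i+2 around each X as dead. The player left with no safe cell loses, so this is a normal-play take-away game on strips of safe cells.
Placing X at cell i (0-indexed) of a strip of k safe cells leaves independent strips of sizes max(0, i-2) and max(0, k-i-3). Hence G(k) = mex{ G(max(0,i-2)) XOR G(max(0,k-i-3)) : 0 <= i < k }, with G(0) = 0.
G(1): splits (0,0):0^0=0 -> mex({0}) = 1
G(2): splits (0,0):0^0=0 -> mex({0}) = 1
G(3): splits (0,0):0^0=0 -> mex({0}) = 1
G(4): splits (0,1):0^1=1 (0,0):0^0=0 -> mex({0, 1}) = 2
G(5): splits (0,2):0^1=1 (0,1):0^1=1 (0,0):0^0=0 -> mex({0, 1}) = 2
G(6) = mex({1}) = 0
G(7) = mex({0, 1, 2}) = 3
G(8) = mex({0, 1, 2}) = 3
G(9) = mex({0, 2}) = 1
G(10) = mex({0, 2, 3}) = 1
G(11) = mex({0, 3}) = 1
G(12) = mex({1, 3}) = 0
G(13) = mex({0, 1, 2, 3}) = 4
G(14) = mex({0, 1, 2}) = 3
G(15) = mex({0, 1, 2}) = 3
G(16) = mex({0, 1, 2, 4}) = 3
G(17) = mex({0, 1, 3, 4}) = 2
G(18) = mex({0, 1, 3, 4}) = 2
G(19) = mex({0, 1, 3, 5}) = 2
G(20) = mex({0, 1, 2, 3, 5}) = 4
G(21) = mex({0, 1, 2, 3, 5}) = 4
G(22) = mex({1, 2, 6}) = 0
G(23) = mex({0, 1, 2, 3, 4, 6}) = 5
G(24) = mex({0, 1, 2, 3, 4}) = 5
G(25) = mex({0, 1, 3, 4, 7}) = 2
G(26) = mex({0, 1, 3, 4, 5, 7}) = 2
G(27) = mex({0, 1, 3, 5}) = 2
G(28) = mex({0, 1, 2, 5}) = 3
G(29) = mex({0, 1, 2, 4, 5, 6}) = 3
G(30) = mex({1, 2, 4, 6}) = 0
G(31) = mex({0, 1, 2, 3, 4, 6}) = 5
G(32) = mex({1, 2, 3, 4, 7}) = 0
G(33) = mex({0, 3, 7}) = 1
G(34) = mex({0, 2, 3, 5, 7}) = 1
G(35) = mex({0, 2, 3, 5, 6}) = 1
G(36) = mex({0, 1, 2, 5, 6}) = 3
Therefore G(36) = 3.

3


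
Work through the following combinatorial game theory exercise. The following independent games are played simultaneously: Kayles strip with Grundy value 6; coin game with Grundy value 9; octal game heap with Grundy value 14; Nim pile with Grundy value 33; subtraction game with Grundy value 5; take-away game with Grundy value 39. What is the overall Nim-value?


By the Sprague-Grundy theorem, the Grundy value of a sum of games is the XOR of individual Grundy values.
Kayles strip: Grundy value = 6. Running XOR: 0 XOR 6 = 6
coin game: Grundy value = 9. Running XOR: 6 XOR 9 = 15
octal game heap: Grundy value = 14. Running XOR: 15 XOR 14 = 1
Nim pile: Grundy value = 33. Running XOR: 1 XOR 33 = 32
subtraction game: Grundy value = 5. Running XOR: 32 XOR 5 = 37
take-away game: Grundy value = 39. Running XOR: 37 XOR 39 = 2
The combined Grundy value is 2.

2


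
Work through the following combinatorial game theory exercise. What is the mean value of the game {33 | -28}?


Game = {33 | -28}, a switch {a | b} with numbers a > b.
Its thermograph has left wall a - t and right wall b + t, which meet at t = (a - b)/2, where both equal (a + b)/2. So the mast (mean value) is at (a + b)/2.
Mean = (33 + (-28))/2 = 5/2 = 5/2

5/2


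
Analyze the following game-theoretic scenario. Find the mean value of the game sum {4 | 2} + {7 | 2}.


G1 = {4 | 2}, G2 = {7 | 2}
Each is a switch {a | b} with numbers a > b; its mean value is (a + b)/2, and mean value is additive over game sums: m(G1 + G2) = m(G1) + m(G2).
Mean of G1 = (4 + (2))/2 = 6/2 = 3
Mean of G2 = (7 + (2))/2 = 9/2 = 9/2
Mean of G1 + G2 = 3 + 9/2 = 15/2

15/2


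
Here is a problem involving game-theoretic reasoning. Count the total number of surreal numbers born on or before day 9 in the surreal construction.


Day 0: {|} = 0 is born. Count = 1.
Day n: the number of surreal numbers born by day n is 2^(n+1) - 1.
By day 0: 2^1 - 1 = 1
By day 1: 2^2 - 1 = 3
By day 2: 2^3 - 1 = 7
By day 3: 2^4 - 1 = 15
By day 4: 2^5 - 1 = 31
By day 5: 2^6 - 1 = 63
By day 6: 2^7 - 1 = 127
By day 7: 2^8 - 1 = 255
By day 8: 2^9 - 1 = 511
By day 9: 2^10 - 1 = 1023
By day 9: 1023 surreal numbers.

1023


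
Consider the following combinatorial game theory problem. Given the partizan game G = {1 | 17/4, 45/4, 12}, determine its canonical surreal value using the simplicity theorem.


Left options: {1}, max = 1
Right options: {17/4, 45/4, 12}, min = 17/4
All options are numbers and max(Left) < min(Right), so by the simplicity theorem the value is the simplest (earliest-born) number strictly between 1 and 17/4.
Integers 2 through 4 all lie strictly between 1 and 17/4.
Among integers, the simplest (lowest birthday = smallest |n|; 0 is born on day 0, +-n on day n) is 2.
No non-integer in the interval can be simpler: if x is a non-integer in the interval, then floor(x) or ceil(x) also lies in the interval (the interval contains an integer), and both are proper prefixes of x's sign expansion, i.e. born earlier. So the game value is 2.
Game value = 2

2


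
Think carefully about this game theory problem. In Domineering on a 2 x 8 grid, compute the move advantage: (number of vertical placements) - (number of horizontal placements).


Board is 2 x 8 (rows x cols).
Left (vertical) placements: (rows-1) * cols = 1 * 8 = 8
Right (horizontal) placements: rows * (cols-1) = 2 * 7 = 14
Advantage = Left - Right = 8 - 14 = -6

-6


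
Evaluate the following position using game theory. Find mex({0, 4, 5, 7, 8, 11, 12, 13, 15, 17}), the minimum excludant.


Set = {0, 4, 5, 7, 8, 11, 12, 13, 15, 17}
0 is in the set.
1 is NOT in the set. This is the mex.
mex = 1

1


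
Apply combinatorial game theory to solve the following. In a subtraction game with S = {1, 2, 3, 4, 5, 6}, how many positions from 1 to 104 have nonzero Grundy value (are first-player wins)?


Subtraction set S = {1, 2, 3, 4, 5, 6}, so G(n) = n mod 7.
G(n) = 0 when n is a multiple of 7.
Multiples of 7 in [1, 104]: 14
N-positions (nonzero Grundy) = 104 - 14 = 90

90


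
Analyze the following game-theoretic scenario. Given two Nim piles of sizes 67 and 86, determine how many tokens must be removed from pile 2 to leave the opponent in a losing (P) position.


Piles: 67 and 86
Current XOR: 67 XOR 86 = 21 (non-zero, so this is an N-position).
To make the XOR zero, we need to find a move that balances the piles.
For pile 2 (size 86): target = 86 XOR 21 = 67
We reduce pile 2 from 86 to 67.
Tokens removed: 86 - 67 = 19
Verification: 67 XOR 67 = 0

19


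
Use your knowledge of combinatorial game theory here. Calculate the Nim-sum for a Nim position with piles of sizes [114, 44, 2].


We need the XOR (exclusive or) of all pile sizes.
After XOR-ing pile 1 (size 114): 0 XOR 114 = 114
After XOR-ing pile 2 (size 44): 114 XOR 44 = 94
After XOR-ing pile 3 (size 2): 94 XOR 2 = 92
The Nim-value of this position is 92.

92


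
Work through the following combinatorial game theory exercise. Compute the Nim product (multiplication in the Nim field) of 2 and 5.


Nim multiplication is bilinear over XOR: (u XOR v) * w = (u*w) XOR (v*w).
So we split each operand into its bit components and XOR the pairwise Nim products.
2 = 2 (as XOR of powers of 2).
5 = 1 + 4 (as XOR of powers of 2).
Using the standard Nim-product table on single bits:
  2*2 = 3,   2*4 = 8,   2*8 = 12,
  4*4 = 6,   4*8 = 11,  8*8 = 13,
and  1*x = x (identity), k*l = l*k (commutative).
Pairwise Nim products:
  2 * 1 = 2
  2 * 4 = 8
XOR them: 2 XOR 8 = 10.
Result: 2 * 5 = 10 (in Nim).

10


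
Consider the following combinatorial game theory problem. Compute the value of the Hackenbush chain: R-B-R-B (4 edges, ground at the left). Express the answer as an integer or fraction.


Edges (from ground): R-B-R-B
By Berlekamp's sign-expansion rule, a Blue-Red Hackenbush stalk has the value of the surreal number whose sign sequence is the edge sequence with B -> + and R -> -.
Sign sequence: -+-+
Trace the sign expansion in the surreal number tree, starting from 0:
Edge 1: R (sign -) -> bounds (-inf, 0), value = -1
Edge 2: B (sign +) -> bounds (-1, 0), value = -1/2
Edge 3: R (sign -) -> bounds (-1, -1/2), value = -3/4
Edge 4: B (sign +) -> bounds (-3/4, -1/2), value = -5/8
Game value = -5/8

-5/8


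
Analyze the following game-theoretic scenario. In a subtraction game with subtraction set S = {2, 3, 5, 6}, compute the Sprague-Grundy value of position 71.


The subtraction set is S = {2, 3, 5, 6}.
G(k) = mex{ G(k - s) : s in S, s <= k }. We compute iteratively: G(0) = 0.
G(1) = mex({}) = 0
G(2) = mex({0}) = 1
G(3) = mex({0}) = 1
G(4) = mex({0, 1}) = 2
G(5) = mex({0, 1}) = 2
G(6) = mex({0, 1, 2}) = 3
G(7) = mex({0, 1, 2}) = 3
G(8) = mex({1, 2, 3}) = 0
G(9) = mex({1, 2, 3}) = 0
G(10) = mex({0, 2, 3}) = 1
G(11) = mex({0, 2, 3}) = 1
G(12) = mex({0, 1, 3}) = 2
G(13) = mex({0, 1, 3}) = 2
Observe that G(8)..G(13) = 0, 0, 1, 1, 2, 2 repeats G(0)..G(5) = 0, 0, 1, 1, 2, 2.
For k >= max(S) = 6, G(k) is determined by the previous 6 values G(k-6)..G(k-1); a window of 6 consecutive values has recurred shifted by 8, so by induction G(k + 8) = G(k) for all k >= 0: the sequence is periodic from the start with period 8.
One period: G(0..7) = 0, 0, 1, 1, 2, 2, 3, 3.
71 mod 8 = 7, so G(71) = G(7) = 3.

3


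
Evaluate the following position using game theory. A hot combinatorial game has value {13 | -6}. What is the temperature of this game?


The game is {13 | -6}, a switch {a | b} with numbers a > b.
Cooling {a | b} by t gives {a - t | b + t}, which stops being hot when a - t = b + t, i.e. at t = (a - b)/2. So the temperature of a switch is (a - b)/2.
Temperature = (Left option - Right option) / 2
= (13 - (-6)) / 2
= 19 / 2
= 19/2

19/2


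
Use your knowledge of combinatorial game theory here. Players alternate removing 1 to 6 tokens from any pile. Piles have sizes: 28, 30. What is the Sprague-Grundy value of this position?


Subtraction set: {1, 2, 3, 4, 5, 6}
For this subtraction set, G(n) = n mod 7 (period = max + 1 = 7).
Pile 1 (size 28): G(28) = 28 mod 7 = 0
Pile 2 (size 30): G(30) = 30 mod 7 = 2
Total Grundy value = XOR of all: 0 XOR 2 = 2

2


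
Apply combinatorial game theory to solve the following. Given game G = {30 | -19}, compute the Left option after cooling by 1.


Original game: {30 | -19} (a switch {a | b} with a > b).
Cooling by t (for t below the temperature (a - b)/2 = 49/2) taxes each move by t: {a | b} cooled by t is {a - t | b + t}.
Cooling amount: t = 1
Cooled Left option: 30 - 1 = 29
Cooled Right option: -19 + 1 = -18
Cooled game: {29 | -18}
Left option = 29

29


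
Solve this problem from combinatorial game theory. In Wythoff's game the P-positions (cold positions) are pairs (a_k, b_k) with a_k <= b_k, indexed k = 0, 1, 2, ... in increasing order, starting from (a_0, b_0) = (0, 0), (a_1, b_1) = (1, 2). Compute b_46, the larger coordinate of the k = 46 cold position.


By Wythoff's theorem, a_k = floor(k * phi) and b_k = floor(k * phi^2) = a_k + k, where phi = (1 + sqrt(5))/2 is the golden ratio.
phi = (1 + sqrt(5))/2 = 1.618034
phi^2 = phi + 1 = 2.618034
k = 46
k * phi^2 = 46 * 2.618034 = 120.429563
b_46 = floor(k * phi^2) = 120 (check: a_46 + k = 74 + 46 = 120)

120


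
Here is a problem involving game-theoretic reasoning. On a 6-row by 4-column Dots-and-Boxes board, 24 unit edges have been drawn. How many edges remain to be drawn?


Grid: 6 x 4 boxes, i.e. 7 rows and 5 columns of dots.
Horizontal edges: (rows + 1) * cols = 7 * 4 = 28
Vertical edges: rows * (cols + 1) = 6 * 5 = 30
Total edges: 28 + 30 = 58
Edges drawn: 24
Remaining: 58 - 24 = 34

34


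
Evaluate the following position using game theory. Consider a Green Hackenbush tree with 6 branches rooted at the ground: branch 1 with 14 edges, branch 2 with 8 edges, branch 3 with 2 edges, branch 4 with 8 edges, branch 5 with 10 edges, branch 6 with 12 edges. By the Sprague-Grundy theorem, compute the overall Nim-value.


The tree has 6 branches from the ground vertex.
In Green Hackenbush, the Nim-value of a simple path of length k is k.
Branch 1: length 14, Nim-value = 14
Branch 2: length 8, Nim-value = 8
Branch 3: length 2, Nim-value = 2
Branch 4: length 8, Nim-value = 8
Branch 5: length 10, Nim-value = 10
Branch 6: length 12, Nim-value = 12
Total Nim-value = XOR of all branch values:
0 XOR 14 = 14
14 XOR 8 = 6
6 XOR 2 = 4
4 XOR 8 = 12
12 XOR 10 = 6
6 XOR 12 = 10
Nim-value of the tree = 10

10
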